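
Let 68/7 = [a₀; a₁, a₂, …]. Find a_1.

1

68 = 9·7 + 5   →  a_0 = 9
7 = 1·5 + 2   →  a_1 = 1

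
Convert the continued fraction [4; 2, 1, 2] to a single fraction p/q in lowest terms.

Fold from the inside: start with 2/1.
  1 + 1/2 = 3/2
  2 + 2/3 = 8/3
  4 + 3/8 = 35/8

35/8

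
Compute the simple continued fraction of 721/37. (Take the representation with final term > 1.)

[19; 2, 18]

721 = 19·37 + 18
37 = 2·18 + 1
18 = 18·1 + 0  (stop)
So 721/37 = [19; 2, 18].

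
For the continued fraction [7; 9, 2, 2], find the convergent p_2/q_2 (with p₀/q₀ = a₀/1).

Using pₖ = aₖpₖ₋₁ + pₖ₋₂, qₖ = aₖqₖ₋₁ + qₖ₋₂ (with p₋₁=1, p₋₂=0, q₋₁=0, q₋₂=1):
  k=0: a=7, p=7, q=1
  k=1: a=9, p=64, q=9
  k=2: a=2, p=135, q=19

135/19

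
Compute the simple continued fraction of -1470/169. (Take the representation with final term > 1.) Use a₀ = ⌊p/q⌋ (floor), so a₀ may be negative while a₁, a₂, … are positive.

-1470 = -9×169 + 51
169 = 3×51 + 16
51 = 3×16 + 3
16 = 5×3 + 1
3 = 3×1 + 0  (stop)
So -1470/169 = [-9; 3, 3, 5, 3].

[-9; 3, 3, 5, 3]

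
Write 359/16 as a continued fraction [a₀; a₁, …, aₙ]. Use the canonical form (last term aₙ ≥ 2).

[22; 2, 3, 2]

359 = 22*16 + 7
16 = 2*7 + 2
7 = 3*2 + 1
2 = 2*1 + 0  (stop)
So 359/16 = [22; 2, 3, 2].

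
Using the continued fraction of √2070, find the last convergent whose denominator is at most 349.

√2070 = [45; 2, 90, …] (period length 2).
Convergents:
  p_0/q_0 = 45/1
  p_1/q_1 = 91/2
  p_2/q_2 = 8235/181
  p_3/q_3 = 16561/364
q_2 = 181 ≤ 349 < 364 = q_3, so the answer is 8235/181.

8235/181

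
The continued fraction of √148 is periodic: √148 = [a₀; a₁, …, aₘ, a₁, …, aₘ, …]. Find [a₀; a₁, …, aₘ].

[12; 6, 24]

a₀ = ⌊√148⌋ = 12.
With m₀=0, d₀=1 and mₖ₊₁ = dₖaₖ − mₖ, dₖ₊₁ = (n − mₖ₊₁²)/dₖ, aₖ₊₁ = ⌊(a₀+mₖ₊₁)/dₖ₊₁⌋:
  k=1: m=12, d=4, a=6
  k=2: m=12, d=1, a=24
d=1 and a=2a₀=24 at k=2, so the next step gives (m, d) = (12, 4) again — its k=1 value — and the period has length 2.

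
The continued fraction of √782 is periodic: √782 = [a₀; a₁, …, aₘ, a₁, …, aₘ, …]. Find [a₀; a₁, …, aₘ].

[27; 1, 26, 1, 54]

a₀ = ⌊√782⌋ = 27.
With m₀=0, d₀=1 and mₖ₊₁ = dₖaₖ − mₖ, dₖ₊₁ = (n − mₖ₊₁²)/dₖ, aₖ₊₁ = ⌊(a₀+mₖ₊₁)/dₖ₊₁⌋:
  k=1: m=27, d=53, a=1
  k=2: m=26, d=2, a=26
  k=3: m=26, d=53, a=1
  k=4: m=27, d=1, a=54
d=1 and a=2a₀=54 at k=4, so the next step gives (m, d) = (27, 53) again — its k=1 value — and the period has length 4.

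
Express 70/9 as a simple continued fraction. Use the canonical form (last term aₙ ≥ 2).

[7; 1, 3, 2]

70 = 7×9 + 7
9 = 1×7 + 2
7 = 3×2 + 1
2 = 2×1 + 0  (stop)
So 70/9 = [7; 1, 3, 2].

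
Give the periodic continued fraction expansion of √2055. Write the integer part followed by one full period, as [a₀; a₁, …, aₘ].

a₀ = ⌊√2055⌋ = 45.
With m₀=0, d₀=1 and mₖ₊₁ = dₖaₖ − mₖ, dₖ₊₁ = (n − mₖ₊₁²)/dₖ, aₖ₊₁ = ⌊(a₀+mₖ₊₁)/dₖ₊₁⌋:
  k=1: m=45, d=30, a=3
  k=2: m=45, d=1, a=90
d=1 and a=2a₀=90 at k=2, so the next step gives (m, d) = (45, 30) again — its k=1 value — and the period has length 2.

[45; 3, 90]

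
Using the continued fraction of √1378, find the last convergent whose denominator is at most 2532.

√1378 = [37; 8, 4, 4, 8, 74, …] (period length 5).
Convergents:
  p_0/q_0 = 37/1
  p_1/q_1 = 297/8
  p_2/q_2 = 1225/33
  p_3/q_3 = 5197/140
  p_4/q_4 = 42801/1153
  p_5/q_5 = 3172471/85462
q_4 = 1153 ≤ 2532 < 85462 = q_5, so the answer is 42801/1153.

42801/1153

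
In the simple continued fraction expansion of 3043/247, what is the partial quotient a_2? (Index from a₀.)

7

3043 = 12·247 + 79   →  a_0 = 12
247 = 3·79 + 10   →  a_1 = 3
79 = 7·10 + 9   →  a_2 = 7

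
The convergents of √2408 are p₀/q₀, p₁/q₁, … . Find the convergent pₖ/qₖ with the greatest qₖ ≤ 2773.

67375/1373

√2408 = [49; 14, 98, …] (period length 2).
Convergents:
  p_0/q_0 = 49/1
  p_1/q_1 = 687/14
  p_2/q_2 = 67375/1373
  p_3/q_3 = 943937/19236
q_2 = 1373 ≤ 2773 < 19236 = q_3, so the answer is 67375/1373.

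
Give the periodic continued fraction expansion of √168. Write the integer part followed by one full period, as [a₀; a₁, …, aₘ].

[12; 1, 24]

a₀ = ⌊√168⌋ = 12.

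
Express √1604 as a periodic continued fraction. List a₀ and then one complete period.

a₀ = ⌊√1604⌋ = 40.

[40; 20, 80]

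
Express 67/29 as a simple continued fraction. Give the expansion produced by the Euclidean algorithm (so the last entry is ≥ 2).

67 = 2×29 + 9
29 = 3×9 + 2
9 = 4×2 + 1
2 = 2×1 + 0  (stop)
So 67/29 = [2; 3, 4, 2].

[2; 3, 4, 2]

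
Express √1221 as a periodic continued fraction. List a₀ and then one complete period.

a₀ = ⌊√1221⌋ = 34.
With m₀=0, d₀=1 and mₖ₊₁ = dₖaₖ − mₖ, dₖ₊₁ = (n − mₖ₊₁²)/dₖ, aₖ₊₁ = ⌊(a₀+mₖ₊₁)/dₖ₊₁⌋:
  k=1: m=34, d=65, a=1
  k=2: m=31, d=4, a=16
  k=3: m=33, d=33, a=2
  k=4: m=33, d=4, a=16
  k=5: m=31, d=65, a=1
  k=6: m=34, d=1, a=68
d=1 and a=2a₀=68 at k=6, so the next step gives (m, d) = (34, 65) again — its k=1 value — and the period has length 6.

[34; 1, 16, 2, 16, 1, 68]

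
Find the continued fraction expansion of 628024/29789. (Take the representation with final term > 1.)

[21; 12, 7, 2, 6, 12, 2]

628024 = 21*29789 + 2455
29789 = 12*2455 + 329
2455 = 7*329 + 152
329 = 2*152 + 25
152 = 6*25 + 2
25 = 12*2 + 1
2 = 2*1 + 0  (stop)
So 628024/29789 = [21; 12, 7, 2, 6, 12, 2].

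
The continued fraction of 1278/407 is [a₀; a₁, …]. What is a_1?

1278 = 3·407 + 57   →  a_0 = 3
407 = 7·57 + 8   →  a_1 = 7

7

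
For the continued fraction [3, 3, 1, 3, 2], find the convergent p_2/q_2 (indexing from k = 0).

13/4

Using pₖ = aₖpₖ₋₁ + pₖ₋₂, qₖ = aₖqₖ₋₁ + qₖ₋₂ (with p₋₁=1, p₋₂=0, q₋₁=0, q₋₂=1):
  k=0: a=3, p=3, q=1
  k=1: a=3, p=10, q=3
  k=2: a=1, p=13, q=4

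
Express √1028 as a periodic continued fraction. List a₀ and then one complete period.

[32; 16, 64]

a₀ = ⌊√1028⌋ = 32.
With m₀=0, d₀=1 and mₖ₊₁ = dₖaₖ − mₖ, dₖ₊₁ = (n − mₖ₊₁²)/dₖ, aₖ₊₁ = ⌊(a₀+mₖ₊₁)/dₖ₊₁⌋:
  k=1: m=32, d=4, a=16
  k=2: m=32, d=1, a=64
d=1 and a=2a₀=64 at k=2, so the next step gives (m, d) = (32, 4) again — its k=1 value — and the period has length 2.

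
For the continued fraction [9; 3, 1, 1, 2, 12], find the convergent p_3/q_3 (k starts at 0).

65/7

Using pₖ = aₖpₖ₋₁ + pₖ₋₂, qₖ = aₖqₖ₋₁ + qₖ₋₂ (with p₋₁=1, p₋₂=0, q₋₁=0, q₋₂=1):
  k=0: a=9, p=9, q=1
  k=1: a=3, p=28, q=3
  k=2: a=1, p=37, q=4
  k=3: a=1, p=65, q=7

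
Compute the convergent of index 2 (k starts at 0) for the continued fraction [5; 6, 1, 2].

36/7

Using pₖ = aₖpₖ₋₁ + pₖ₋₂, qₖ = aₖqₖ₋₁ + qₖ₋₂ (with p₋₁=1, p₋₂=0, q₋₁=0, q₋₂=1):
  k=0: a=5, p=5, q=1
  k=1: a=6, p=31, q=6
  k=2: a=1, p=36, q=7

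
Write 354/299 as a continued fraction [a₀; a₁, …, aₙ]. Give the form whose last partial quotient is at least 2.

354 = 1×299 + 55
299 = 5×55 + 24
55 = 2×24 + 7
24 = 3×7 + 3
7 = 2×3 + 1
3 = 3×1 + 0  (stop)
So 354/299 = [1; 5, 2, 3, 2, 3].

[1; 5, 2, 3, 2, 3]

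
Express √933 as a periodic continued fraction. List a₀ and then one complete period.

[30; 1, 1, 5, 20, 5, 1, 1, 60]

a₀ = ⌊√933⌋ = 30.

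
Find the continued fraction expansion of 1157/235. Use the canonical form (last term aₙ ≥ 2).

1157 = 4×235 + 217
235 = 1×217 + 18
217 = 12×18 + 1
18 = 18×1 + 0  (stop)
So 1157/235 = [4; 1, 12, 18].

[4; 1, 12, 18]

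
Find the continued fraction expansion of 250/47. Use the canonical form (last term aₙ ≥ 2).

[5; 3, 7, 2]

250 = 5×47 + 15
47 = 3×15 + 2
15 = 7×2 + 1
2 = 2×1 + 0  (stop)
So 250/47 = [5; 3, 7, 2].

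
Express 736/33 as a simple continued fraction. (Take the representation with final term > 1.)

[22; 3, 3, 3]

736 = 22·33 + 10
33 = 3·10 + 3
10 = 3·3 + 1
3 = 3·1 + 0  (stop)
So 736/33 = [22; 3, 3, 3].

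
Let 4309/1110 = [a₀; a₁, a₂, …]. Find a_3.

4309 = 3·1110 + 979   →  a_0 = 3
1110 = 1·979 + 131   →  a_1 = 1
979 = 7·131 + 62   →  a_2 = 7
131 = 2·62 + 7   →  a_3 = 2

2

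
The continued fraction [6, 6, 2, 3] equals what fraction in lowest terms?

Using pₖ = aₖpₖ₋₁ + pₖ₋₂ and qₖ = aₖqₖ₋₁ + qₖ₋₂:
  k=0: a=6, p=6, q=1
  k=1: a=6, p=37, q=6
  k=2: a=2, p=80, q=13
  k=3: a=3, p=277, q=45

277/45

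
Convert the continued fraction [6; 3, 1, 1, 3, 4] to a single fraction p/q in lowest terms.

672/107

Fold from the inside: start with 4/1.
  3 + 1/4 = 13/4
  1 + 4/13 = 17/13
  1 + 13/17 = 30/17
  3 + 17/30 = 107/30
  6 + 30/107 = 672/107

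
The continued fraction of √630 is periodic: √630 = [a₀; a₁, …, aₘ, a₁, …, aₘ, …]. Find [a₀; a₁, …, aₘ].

a₀ = ⌊√630⌋ = 25.
With m₀=0, d₀=1 and mₖ₊₁ = dₖaₖ − mₖ, dₖ₊₁ = (n − mₖ₊₁²)/dₖ, aₖ₊₁ = ⌊(a₀+mₖ₊₁)/dₖ₊₁⌋:
  k=1: m=25, d=5, a=10
  k=2: m=25, d=1, a=50
d=1 and a=2a₀=50 at k=2, so the next step gives (m, d) = (25, 5) again — its k=1 value — and the period has length 2.

[25; 10, 50]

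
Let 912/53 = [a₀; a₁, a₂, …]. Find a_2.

1

912 = 17·53 + 11   →  a_0 = 17
53 = 4·11 + 9   →  a_1 = 4
11 = 1·9 + 2   →  a_2 = 1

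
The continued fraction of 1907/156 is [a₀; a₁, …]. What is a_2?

2

1907 = 12·156 + 35   →  a_0 = 12
156 = 4·35 + 16   →  a_1 = 4
35 = 2·16 + 3   →  a_2 = 2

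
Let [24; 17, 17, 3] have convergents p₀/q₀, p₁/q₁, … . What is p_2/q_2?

Using pₖ = aₖpₖ₋₁ + pₖ₋₂, qₖ = aₖqₖ₋₁ + qₖ₋₂ (with p₋₁=1, p₋₂=0, q₋₁=0, q₋₂=1):
  k=0: a=24, p=24, q=1
  k=1: a=17, p=409, q=17
  k=2: a=17, p=6977, q=290

6977/290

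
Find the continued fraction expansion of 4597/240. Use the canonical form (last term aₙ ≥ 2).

4597 = 19×240 + 37
240 = 6×37 + 18
37 = 2×18 + 1
18 = 18×1 + 0  (stop)
So 4597/240 = [19; 6, 2, 18].

[19; 6, 2, 18]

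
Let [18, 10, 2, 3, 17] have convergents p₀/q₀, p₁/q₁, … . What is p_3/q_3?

1321/73

Using pₖ = aₖpₖ₋₁ + pₖ₋₂, qₖ = aₖqₖ₋₁ + qₖ₋₂ (with p₋₁=1, p₋₂=0, q₋₁=0, q₋₂=1):
  k=0: a=18, p=18, q=1
  k=1: a=10, p=181, q=10
  k=2: a=2, p=380, q=21
  k=3: a=3, p=1321, q=73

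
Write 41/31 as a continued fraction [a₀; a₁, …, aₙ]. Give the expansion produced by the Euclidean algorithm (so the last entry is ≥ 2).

[1; 3, 10]

41 = 1*31 + 10
31 = 3*10 + 1
10 = 10*1 + 0  (stop)
So 41/31 = [1; 3, 10].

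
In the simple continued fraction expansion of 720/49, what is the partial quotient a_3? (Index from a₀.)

3

720 = 14·49 + 34   →  a_0 = 14
49 = 1·34 + 15   →  a_1 = 1
34 = 2·15 + 4   →  a_2 = 2
15 = 3·4 + 3   →  a_3 = 3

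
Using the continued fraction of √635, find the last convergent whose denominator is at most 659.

√635 = [25; 5, 50, …] (period length 2).
Convergents:
  p_0/q_0 = 25/1
  p_1/q_1 = 126/5
  p_2/q_2 = 6325/251
  p_3/q_3 = 31751/1260
q_2 = 251 ≤ 659 < 1260 = q_3, so the answer is 6325/251.

6325/251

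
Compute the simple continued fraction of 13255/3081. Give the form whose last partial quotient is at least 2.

13255 = 4*3081 + 931
3081 = 3*931 + 288
931 = 3*288 + 67
288 = 4*67 + 20
67 = 3*20 + 7
20 = 2*7 + 6
7 = 1*6 + 1
6 = 6*1 + 0  (stop)
So 13255/3081 = [4; 3, 3, 4, 3, 2, 1, 6].

[4; 3, 3, 4, 3, 2, 1, 6]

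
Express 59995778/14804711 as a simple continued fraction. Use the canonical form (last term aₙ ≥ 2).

[4; 19, 18, 12, 18, 10, 1, 17]

59995778 = 4·14804711 + 776934
14804711 = 19·776934 + 42965
776934 = 18·42965 + 3564
42965 = 12·3564 + 197
3564 = 18·197 + 18
197 = 10·18 + 17
18 = 1·17 + 1
17 = 17·1 + 0  (stop)
So 59995778/14804711 = [4; 19, 18, 12, 18, 10, 1, 17].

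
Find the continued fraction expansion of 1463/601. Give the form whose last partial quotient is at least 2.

1463 = 2×601 + 261
601 = 2×261 + 79
261 = 3×79 + 24
79 = 3×24 + 7
24 = 3×7 + 3
7 = 2×3 + 1
3 = 3×1 + 0  (stop)
So 1463/601 = [2; 2, 3, 3, 3, 2, 3].

[2; 2, 3, 3, 3, 2, 3]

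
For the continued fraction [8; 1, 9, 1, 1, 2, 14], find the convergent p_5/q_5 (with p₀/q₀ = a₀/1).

472/53

Using pₖ = aₖpₖ₋₁ + pₖ₋₂, qₖ = aₖqₖ₋₁ + qₖ₋₂ (with p₋₁=1, p₋₂=0, q₋₁=0, q₋₂=1):
  k=0: a=8, p=8, q=1
  k=1: a=1, p=9, q=1
  k=2: a=9, p=89, q=10
  k=3: a=1, p=98, q=11
  k=4: a=1, p=187, q=21
  k=5: a=2, p=472, q=53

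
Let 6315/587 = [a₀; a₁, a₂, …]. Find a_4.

2

6315 = 10·587 + 445   →  a_0 = 10
587 = 1·445 + 142   →  a_1 = 1
445 = 3·142 + 19   →  a_2 = 3
142 = 7·19 + 9   →  a_3 = 7
19 = 2·9 + 1   →  a_4 = 2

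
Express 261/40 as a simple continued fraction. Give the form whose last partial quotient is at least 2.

261 = 6×40 + 21
40 = 1×21 + 19
21 = 1×19 + 2
19 = 9×2 + 1
2 = 2×1 + 0  (stop)
So 261/40 = [6; 1, 1, 9, 2].

[6; 1, 1, 9, 2]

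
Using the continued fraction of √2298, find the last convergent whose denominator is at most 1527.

√2298 = [47; 1, 14, 1, 94, …] (period length 4).
Convergents:
  p_0/q_0 = 47/1
  p_1/q_1 = 48/1
  p_2/q_2 = 719/15
  p_3/q_3 = 767/16
  p_4/q_4 = 72817/1519
  p_5/q_5 = 73584/1535
q_4 = 1519 ≤ 1527 < 1535 = q_5, so the answer is 72817/1519.

72817/1519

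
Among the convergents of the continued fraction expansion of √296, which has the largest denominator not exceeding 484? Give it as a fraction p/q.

3699/215

√296 = [17; 4, 1, 7, 1, 4, 34, …] (period length 6).
Convergents:
  p_0/q_0 = 17/1
  p_1/q_1 = 69/4
  p_2/q_2 = 86/5
  p_3/q_3 = 671/39
  p_4/q_4 = 757/44
  p_5/q_5 = 3699/215
  p_6/q_6 = 126523/7354
q_5 = 215 ≤ 484 < 7354 = q_6, so the answer is 3699/215.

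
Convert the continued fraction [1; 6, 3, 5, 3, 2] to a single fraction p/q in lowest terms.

863/745

Using pₖ = aₖpₖ₋₁ + pₖ₋₂ and qₖ = aₖqₖ₋₁ + qₖ₋₂:
  k=0: a=1, p=1, q=1
  k=1: a=6, p=7, q=6
  k=2: a=3, p=22, q=19
  k=3: a=5, p=117, q=101
  k=4: a=3, p=373, q=322
  k=5: a=2, p=863, q=745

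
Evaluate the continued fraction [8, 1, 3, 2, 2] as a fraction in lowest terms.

Using pₖ = aₖpₖ₋₁ + pₖ₋₂ and qₖ = aₖqₖ₋₁ + qₖ₋₂:
  k=0: a=8, p=8, q=1
  k=1: a=1, p=9, q=1
  k=2: a=3, p=35, q=4
  k=3: a=2, p=79, q=9
  k=4: a=2, p=193, q=22

193/22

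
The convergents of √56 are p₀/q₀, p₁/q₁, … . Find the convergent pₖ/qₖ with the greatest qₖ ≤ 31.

√56 = [7; 2, 14, …] (period length 2).
Convergents:
  p_0/q_0 = 7/1
  p_1/q_1 = 15/2
  p_2/q_2 = 217/29
  p_3/q_3 = 449/60
q_2 = 29 ≤ 31 < 60 = q_3, so the answer is 217/29.

217/29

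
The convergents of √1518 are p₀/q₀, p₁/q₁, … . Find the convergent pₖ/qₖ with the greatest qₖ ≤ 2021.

√1518 = [38; 1, 24, 1, 76, …] (period length 4).
Convergents:
  p_0/q_0 = 38/1
  p_1/q_1 = 39/1
  p_2/q_2 = 974/25
  p_3/q_3 = 1013/26
  p_4/q_4 = 77962/2001
  p_5/q_5 = 78975/2027
q_4 = 2001 ≤ 2021 < 2027 = q_5, so the answer is 77962/2001.

77962/2001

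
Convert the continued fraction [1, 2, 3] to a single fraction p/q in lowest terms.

10/7

Fold from the inside: start with 3/1.
  2 + 1/3 = 7/3
  1 + 3/7 = 10/7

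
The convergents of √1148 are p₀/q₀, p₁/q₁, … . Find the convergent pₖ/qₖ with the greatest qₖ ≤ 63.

576/17

√1148 = [33; 1, 7, 2, 16, 2, 7, 1, 66, …] (period length 8).
Convergents:
  p_0/q_0 = 33/1
  p_1/q_1 = 34/1
  p_2/q_2 = 271/8
  p_3/q_3 = 576/17
  p_4/q_4 = 9487/280
q_3 = 17 ≤ 63 < 280 = q_4, so the answer is 576/17.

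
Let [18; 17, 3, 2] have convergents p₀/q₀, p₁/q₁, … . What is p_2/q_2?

939/52

Using pₖ = aₖpₖ₋₁ + pₖ₋₂, qₖ = aₖqₖ₋₁ + qₖ₋₂ (with p₋₁=1, p₋₂=0, q₋₁=0, q₋₂=1):
  k=0: a=18, p=18, q=1
  k=1: a=17, p=307, q=17
  k=2: a=3, p=939, q=52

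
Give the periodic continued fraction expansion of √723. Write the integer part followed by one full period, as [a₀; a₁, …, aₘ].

a₀ = ⌊√723⌋ = 26.

[26; 1, 7, 1, 52]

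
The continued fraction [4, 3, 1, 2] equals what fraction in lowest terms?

Fold from the inside: start with 2/1.
  1 + 1/2 = 3/2
  3 + 2/3 = 11/3
  4 + 3/11 = 47/11

47/11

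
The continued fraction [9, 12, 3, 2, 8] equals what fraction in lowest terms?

6584/725

Using pₖ = aₖpₖ₋₁ + pₖ₋₂ and qₖ = aₖqₖ₋₁ + qₖ₋₂:
  k=0: a=9, p=9, q=1
  k=1: a=12, p=109, q=12
  k=2: a=3, p=336, q=37
  k=3: a=2, p=781, q=86
  k=4: a=8, p=6584, q=725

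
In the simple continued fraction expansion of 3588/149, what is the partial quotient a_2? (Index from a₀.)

3588 = 24·149 + 12   →  a_0 = 24
149 = 12·12 + 5   →  a_1 = 12
12 = 2·5 + 2   →  a_2 = 2

2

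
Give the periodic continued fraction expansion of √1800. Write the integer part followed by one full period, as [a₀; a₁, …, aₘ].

a₀ = ⌊√1800⌋ = 42.
With m₀=0, d₀=1 and mₖ₊₁ = dₖaₖ − mₖ, dₖ₊₁ = (n − mₖ₊₁²)/dₖ, aₖ₊₁ = ⌊(a₀+mₖ₊₁)/dₖ₊₁⌋:
  k=1: m=42, d=36, a=2
  k=2: m=30, d=25, a=2
  k=3: m=20, d=56, a=1
  k=4: m=36, d=9, a=8
  k=5: m=36, d=56, a=1
  k=6: m=20, d=25, a=2
  k=7: m=30, d=36, a=2
  k=8: m=42, d=1, a=84
d=1 and a=2a₀=84 at k=8, so the next step gives (m, d) = (42, 36) again — its k=1 value — and the period has length 8.

[42; 2, 2, 1, 8, 1, 2, 2, 84]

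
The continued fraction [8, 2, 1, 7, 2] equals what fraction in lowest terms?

409/49

Fold from the inside: start with 2/1.
  7 + 1/2 = 15/2
  1 + 2/15 = 17/15
  2 + 15/17 = 49/17
  8 + 17/49 = 409/49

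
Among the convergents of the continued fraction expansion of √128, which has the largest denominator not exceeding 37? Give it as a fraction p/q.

181/16

√128 = [11; 3, 5, 3, 22, …] (period length 4).
Convergents:
  p_0/q_0 = 11/1
  p_1/q_1 = 34/3
  p_2/q_2 = 181/16
  p_3/q_3 = 577/51
q_2 = 16 ≤ 37 < 51 = q_3, so the answer is 181/16.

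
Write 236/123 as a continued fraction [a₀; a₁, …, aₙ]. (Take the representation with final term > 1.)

[1; 1, 11, 3, 3]

236 = 1×123 + 113
123 = 1×113 + 10
113 = 11×10 + 3
10 = 3×3 + 1
3 = 3×1 + 0  (stop)
So 236/123 = [1; 1, 11, 3, 3].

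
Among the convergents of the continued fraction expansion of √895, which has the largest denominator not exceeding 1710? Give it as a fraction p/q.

21510/719

√895 = [29; 1, 10, 1, 58, …] (period length 4).
Convergents:
  p_0/q_0 = 29/1
  p_1/q_1 = 30/1
  p_2/q_2 = 329/11
  p_3/q_3 = 359/12
  p_4/q_4 = 21151/707
  p_5/q_5 = 21510/719
  p_6/q_6 = 236251/7897
q_5 = 719 ≤ 1710 < 7897 = q_6, so the answer is 21510/719.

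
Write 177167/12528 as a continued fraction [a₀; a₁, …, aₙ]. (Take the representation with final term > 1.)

177167 = 14×12528 + 1775
12528 = 7×1775 + 103
1775 = 17×103 + 24
103 = 4×24 + 7
24 = 3×7 + 3
7 = 2×3 + 1
3 = 3×1 + 0  (stop)
So 177167/12528 = [14; 7, 17, 4, 3, 2, 3].

[14; 7, 17, 4, 3, 2, 3]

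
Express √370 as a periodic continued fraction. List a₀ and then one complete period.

[19; 4, 4, 38]

a₀ = ⌊√370⌋ = 19.
With m₀=0, d₀=1 and mₖ₊₁ = dₖaₖ − mₖ, dₖ₊₁ = (n − mₖ₊₁²)/dₖ, aₖ₊₁ = ⌊(a₀+mₖ₊₁)/dₖ₊₁⌋:
  k=1: m=19, d=9, a=4
  k=2: m=17, d=9, a=4
  k=3: m=19, d=1, a=38
d=1 and a=2a₀=38 at k=3, so the next step gives (m, d) = (19, 9) again — its k=1 value — and the period has length 3.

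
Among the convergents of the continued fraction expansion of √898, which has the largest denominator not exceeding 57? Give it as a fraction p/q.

√898 = [29; 1, 28, 1, 58, …] (period length 4).
Convergents:
  p_0/q_0 = 29/1
  p_1/q_1 = 30/1
  p_2/q_2 = 869/29
  p_3/q_3 = 899/30
  p_4/q_4 = 53011/1769
q_3 = 30 ≤ 57 < 1769 = q_4, so the answer is 899/30.

899/30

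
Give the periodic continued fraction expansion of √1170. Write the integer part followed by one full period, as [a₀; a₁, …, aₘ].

a₀ = ⌊√1170⌋ = 34.
With m₀=0, d₀=1 and mₖ₊₁ = dₖaₖ − mₖ, dₖ₊₁ = (n − mₖ₊₁²)/dₖ, aₖ₊₁ = ⌊(a₀+mₖ₊₁)/dₖ₊₁⌋:
  k=1: m=34, d=14, a=4
  k=2: m=22, d=49, a=1
  k=3: m=27, d=9, a=6
  k=4: m=27, d=49, a=1
  k=5: m=22, d=14, a=4
  k=6: m=34, d=1, a=68
d=1 and a=2a₀=68 at k=6, so the next step gives (m, d) = (34, 14) again — its k=1 value — and the period has length 6.

[34; 4, 1, 6, 1, 4, 68]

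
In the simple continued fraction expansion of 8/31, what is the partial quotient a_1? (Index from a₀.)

3

8 = 0·31 + 8   →  a_0 = 0
31 = 3·8 + 7   →  a_1 = 3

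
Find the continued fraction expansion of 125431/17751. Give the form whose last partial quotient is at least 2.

125431 = 7*17751 + 1174
17751 = 15*1174 + 141
1174 = 8*141 + 46
141 = 3*46 + 3
46 = 15*3 + 1
3 = 3*1 + 0  (stop)
So 125431/17751 = [7; 15, 8, 3, 15, 3].

[7; 15, 8, 3, 15, 3]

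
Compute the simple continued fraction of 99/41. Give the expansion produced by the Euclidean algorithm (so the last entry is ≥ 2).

99 = 2×41 + 17
41 = 2×17 + 7
17 = 2×7 + 3
7 = 2×3 + 1
3 = 3×1 + 0  (stop)
So 99/41 = [2; 2, 2, 2, 3].

[2; 2, 2, 2, 3]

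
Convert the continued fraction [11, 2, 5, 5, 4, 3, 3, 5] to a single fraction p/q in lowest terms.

Fold from the inside: start with 5/1.
  3 + 1/5 = 16/5
  3 + 5/16 = 53/16
  4 + 16/53 = 228/53
  5 + 53/228 = 1193/228
  5 + 228/1193 = 6193/1193
  2 + 1193/6193 = 13579/6193
  11 + 6193/13579 = 155562/13579

155562/13579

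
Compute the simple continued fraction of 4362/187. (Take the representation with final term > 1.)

[23; 3, 15, 4]

4362 = 23·187 + 61
187 = 3·61 + 4
61 = 15·4 + 1
4 = 4·1 + 0  (stop)
So 4362/187 = [23; 3, 15, 4].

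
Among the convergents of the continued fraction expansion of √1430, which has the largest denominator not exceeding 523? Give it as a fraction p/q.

13311/352

√1430 = [37; 1, 4, 2, 2, 2, 4, 1, 74, …] (period length 8).
Convergents:
  p_0/q_0 = 37/1
  p_1/q_1 = 38/1
  p_2/q_2 = 189/5
  p_3/q_3 = 416/11
  p_4/q_4 = 1021/27
  p_5/q_5 = 2458/65
  p_6/q_6 = 10853/287
  p_7/q_7 = 13311/352
  p_8/q_8 = 995867/26335
q_7 = 352 ≤ 523 < 26335 = q_8, so the answer is 13311/352.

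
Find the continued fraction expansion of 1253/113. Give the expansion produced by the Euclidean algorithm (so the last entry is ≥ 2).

1253 = 11×113 + 10
113 = 11×10 + 3
10 = 3×3 + 1
3 = 3×1 + 0  (stop)
So 1253/113 = [11; 11, 3, 3].

[11; 11, 3, 3]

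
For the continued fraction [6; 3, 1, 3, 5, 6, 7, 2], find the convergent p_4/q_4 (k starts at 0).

Using pₖ = aₖpₖ₋₁ + pₖ₋₂, qₖ = aₖqₖ₋₁ + qₖ₋₂ (with p₋₁=1, p₋₂=0, q₋₁=0, q₋₂=1):
  k=0: a=6, p=6, q=1
  k=1: a=3, p=19, q=3
  k=2: a=1, p=25, q=4
  k=3: a=3, p=94, q=15
  k=4: a=5, p=495, q=79

495/79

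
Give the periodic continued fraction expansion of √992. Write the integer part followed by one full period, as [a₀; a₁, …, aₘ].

a₀ = ⌊√992⌋ = 31.

[31; 2, 62]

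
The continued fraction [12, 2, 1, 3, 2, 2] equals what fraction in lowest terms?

754/61

Using pₖ = aₖpₖ₋₁ + pₖ₋₂ and qₖ = aₖqₖ₋₁ + qₖ₋₂:
  k=0: a=12, p=12, q=1
  k=1: a=2, p=25, q=2
  k=2: a=1, p=37, q=3
  k=3: a=3, p=136, q=11
  k=4: a=2, p=309, q=25
  k=5: a=2, p=754, q=61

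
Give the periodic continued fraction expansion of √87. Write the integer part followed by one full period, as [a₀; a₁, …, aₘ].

a₀ = ⌊√87⌋ = 9.
With m₀=0, d₀=1 and mₖ₊₁ = dₖaₖ − mₖ, dₖ₊₁ = (n − mₖ₊₁²)/dₖ, aₖ₊₁ = ⌊(a₀+mₖ₊₁)/dₖ₊₁⌋:
  k=1: m=9, d=6, a=3
  k=2: m=9, d=1, a=18
d=1 and a=2a₀=18 at k=2, so the next step gives (m, d) = (9, 6) again — its k=1 value — and the period has length 2.

[9; 3, 18]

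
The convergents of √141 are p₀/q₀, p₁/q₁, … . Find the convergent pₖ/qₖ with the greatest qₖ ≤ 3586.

√141 = [11; 1, 6, 1, 22, …] (period length 4).
Convergents:
  p_0/q_0 = 11/1
  p_1/q_1 = 12/1
  p_2/q_2 = 83/7
  p_3/q_3 = 95/8
  p_4/q_4 = 2173/183
  p_5/q_5 = 2268/191
  p_6/q_6 = 15781/1329
  p_7/q_7 = 18049/1520
  p_8/q_8 = 412859/34769
q_7 = 1520 ≤ 3586 < 34769 = q_8, so the answer is 18049/1520.

18049/1520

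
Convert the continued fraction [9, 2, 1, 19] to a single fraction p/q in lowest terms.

Using pₖ = aₖpₖ₋₁ + pₖ₋₂ and qₖ = aₖqₖ₋₁ + qₖ₋₂:
  k=0: a=9, p=9, q=1
  k=1: a=2, p=19, q=2
  k=2: a=1, p=28, q=3
  k=3: a=19, p=551, q=59

551/59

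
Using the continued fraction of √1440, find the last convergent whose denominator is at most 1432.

54037/1424

√1440 = [37; 1, 17, 1, 74, …] (period length 4).
Convergents:
  p_0/q_0 = 37/1
  p_1/q_1 = 38/1
  p_2/q_2 = 683/18
  p_3/q_3 = 721/19
  p_4/q_4 = 54037/1424
  p_5/q_5 = 54758/1443
q_4 = 1424 ≤ 1432 < 1443 = q_5, so the answer is 54037/1424.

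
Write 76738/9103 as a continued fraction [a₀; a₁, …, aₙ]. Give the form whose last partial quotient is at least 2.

[8; 2, 3, 14, 3, 14, 2]

76738 = 8·9103 + 3914
9103 = 2·3914 + 1275
3914 = 3·1275 + 89
1275 = 14·89 + 29
89 = 3·29 + 2
29 = 14·2 + 1
2 = 2·1 + 0  (stop)
So 76738/9103 = [8; 2, 3, 14, 3, 14, 2].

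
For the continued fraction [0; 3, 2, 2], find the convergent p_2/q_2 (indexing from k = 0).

Using pₖ = aₖpₖ₋₁ + pₖ₋₂, qₖ = aₖqₖ₋₁ + qₖ₋₂ (with p₋₁=1, p₋₂=0, q₋₁=0, q₋₂=1):
  k=0: a=0, p=0, q=1
  k=1: a=3, p=1, q=3
  k=2: a=2, p=2, q=7

2/7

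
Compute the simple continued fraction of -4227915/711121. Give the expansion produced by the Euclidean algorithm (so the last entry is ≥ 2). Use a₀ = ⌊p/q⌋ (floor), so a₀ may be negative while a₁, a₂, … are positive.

[-6; 18, 3, 10, 12, 17, 6]

-4227915 = -6·711121 + 38811
711121 = 18·38811 + 12523
38811 = 3·12523 + 1242
12523 = 10·1242 + 103
1242 = 12·103 + 6
103 = 17·6 + 1
6 = 6·1 + 0  (stop)
So -4227915/711121 = [-6; 18, 3, 10, 12, 17, 6].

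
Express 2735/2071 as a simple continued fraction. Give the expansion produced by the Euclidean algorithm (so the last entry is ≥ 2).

[1; 3, 8, 2, 2, 7, 2]

2735 = 1·2071 + 664
2071 = 3·664 + 79
664 = 8·79 + 32
79 = 2·32 + 15
32 = 2·15 + 2
15 = 7·2 + 1
2 = 2·1 + 0  (stop)
So 2735/2071 = [1; 3, 8, 2, 2, 7, 2].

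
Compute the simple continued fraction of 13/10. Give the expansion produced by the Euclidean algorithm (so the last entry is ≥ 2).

[1; 3, 3]

13 = 1×10 + 3
10 = 3×3 + 1
3 = 3×1 + 0  (stop)
So 13/10 = [1; 3, 3].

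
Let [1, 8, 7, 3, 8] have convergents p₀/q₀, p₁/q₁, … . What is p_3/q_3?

Using pₖ = aₖpₖ₋₁ + pₖ₋₂, qₖ = aₖqₖ₋₁ + qₖ₋₂ (with p₋₁=1, p₋₂=0, q₋₁=0, q₋₂=1):
  k=0: a=1, p=1, q=1
  k=1: a=8, p=9, q=8
  k=2: a=7, p=64, q=57
  k=3: a=3, p=201, q=179

201/179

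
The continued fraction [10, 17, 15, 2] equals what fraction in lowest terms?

5321/529

Fold from the inside: start with 2/1.
  15 + 1/2 = 31/2
  17 + 2/31 = 529/31
  10 + 31/529 = 5321/529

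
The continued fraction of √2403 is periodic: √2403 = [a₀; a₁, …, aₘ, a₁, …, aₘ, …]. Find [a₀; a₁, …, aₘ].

a₀ = ⌊√2403⌋ = 49.
With m₀=0, d₀=1 and mₖ₊₁ = dₖaₖ − mₖ, dₖ₊₁ = (n − mₖ₊₁²)/dₖ, aₖ₊₁ = ⌊(a₀+mₖ₊₁)/dₖ₊₁⌋:
  k=1: m=49, d=2, a=49
  k=2: m=49, d=1, a=98
d=1 and a=2a₀=98 at k=2, so the next step gives (m, d) = (49, 2) again — its k=1 value — and the period has length 2.

[49; 49, 98]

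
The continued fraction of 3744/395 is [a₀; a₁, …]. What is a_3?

8

3744 = 9·395 + 189   →  a_0 = 9
395 = 2·189 + 17   →  a_1 = 2
189 = 11·17 + 2   →  a_2 = 11
17 = 8·2 + 1   →  a_3 = 8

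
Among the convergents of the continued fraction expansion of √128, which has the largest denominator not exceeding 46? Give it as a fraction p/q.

181/16

√128 = [11; 3, 5, 3, 22, …] (period length 4).
Convergents:
  p_0/q_0 = 11/1
  p_1/q_1 = 34/3
  p_2/q_2 = 181/16
  p_3/q_3 = 577/51
q_2 = 16 ≤ 46 < 51 = q_3, so the answer is 181/16.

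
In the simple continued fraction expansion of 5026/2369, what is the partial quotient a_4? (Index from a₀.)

3

5026 = 2·2369 + 288   →  a_0 = 2
2369 = 8·288 + 65   →  a_1 = 8
288 = 4·65 + 28   →  a_2 = 4
65 = 2·28 + 9   →  a_3 = 2
28 = 3·9 + 1   →  a_4 = 3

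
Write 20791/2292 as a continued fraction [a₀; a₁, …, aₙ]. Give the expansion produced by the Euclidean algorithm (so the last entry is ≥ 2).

20791 = 9×2292 + 163
2292 = 14×163 + 10
163 = 16×10 + 3
10 = 3×3 + 1
3 = 3×1 + 0  (stop)
So 20791/2292 = [9; 14, 16, 3, 3].

[9; 14, 16, 3, 3]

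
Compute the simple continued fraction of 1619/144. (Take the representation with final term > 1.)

[11; 4, 8, 1, 3]

1619 = 11·144 + 35
144 = 4·35 + 4
35 = 8·4 + 3
4 = 1·3 + 1
3 = 3·1 + 0  (stop)
So 1619/144 = [11; 4, 8, 1, 3].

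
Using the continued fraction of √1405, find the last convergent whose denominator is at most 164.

√1405 = [37; 2, 14, 2, 74, …] (period length 4).
Convergents:
  p_0/q_0 = 37/1
  p_1/q_1 = 75/2
  p_2/q_2 = 1087/29
  p_3/q_3 = 2249/60
  p_4/q_4 = 167513/4469
q_3 = 60 ≤ 164 < 4469 = q_4, so the answer is 2249/60.

2249/60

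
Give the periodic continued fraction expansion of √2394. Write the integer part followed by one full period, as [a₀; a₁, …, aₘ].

a₀ = ⌊√2394⌋ = 48.
With m₀=0, d₀=1 and mₖ₊₁ = dₖaₖ − mₖ, dₖ₊₁ = (n − mₖ₊₁²)/dₖ, aₖ₊₁ = ⌊(a₀+mₖ₊₁)/dₖ₊₁⌋:
  k=1: m=48, d=90, a=1
  k=2: m=42, d=7, a=12
  k=3: m=42, d=90, a=1
  k=4: m=48, d=1, a=96
d=1 and a=2a₀=96 at k=4, so the next step gives (m, d) = (48, 90) again — its k=1 value — and the period has length 4.

[48; 1, 12, 1, 96]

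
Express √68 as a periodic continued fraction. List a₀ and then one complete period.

a₀ = ⌊√68⌋ = 8.

[8; 4, 16]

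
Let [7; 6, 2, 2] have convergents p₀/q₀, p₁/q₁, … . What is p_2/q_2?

93/13

Using pₖ = aₖpₖ₋₁ + pₖ₋₂, qₖ = aₖqₖ₋₁ + qₖ₋₂ (with p₋₁=1, p₋₂=0, q₋₁=0, q₋₂=1):
  k=0: a=7, p=7, q=1
  k=1: a=6, p=43, q=6
  k=2: a=2, p=93, q=13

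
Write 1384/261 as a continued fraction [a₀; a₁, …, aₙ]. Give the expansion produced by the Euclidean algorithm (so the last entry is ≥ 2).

[5; 3, 3, 3, 2, 3]

1384 = 5*261 + 79
261 = 3*79 + 24
79 = 3*24 + 7
24 = 3*7 + 3
7 = 2*3 + 1
3 = 3*1 + 0  (stop)
So 1384/261 = [5; 3, 3, 3, 2, 3].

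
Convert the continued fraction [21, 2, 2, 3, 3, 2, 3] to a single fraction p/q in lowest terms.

9485/443

Using pₖ = aₖpₖ₋₁ + pₖ₋₂ and qₖ = aₖqₖ₋₁ + qₖ₋₂:
  k=0: a=21, p=21, q=1
  k=1: a=2, p=43, q=2
  k=2: a=2, p=107, q=5
  k=3: a=3, p=364, q=17
  k=4: a=3, p=1199, q=56
  k=5: a=2, p=2762, q=129
  k=6: a=3, p=9485, q=443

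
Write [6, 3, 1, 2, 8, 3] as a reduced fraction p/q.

Using pₖ = aₖpₖ₋₁ + pₖ₋₂ and qₖ = aₖqₖ₋₁ + qₖ₋₂:
  k=0: a=6, p=6, q=1
  k=1: a=3, p=19, q=3
  k=2: a=1, p=25, q=4
  k=3: a=2, p=69, q=11
  k=4: a=8, p=577, q=92
  k=5: a=3, p=1800, q=287

1800/287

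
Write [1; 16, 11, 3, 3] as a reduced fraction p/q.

Fold from the inside: start with 3/1.
  3 + 1/3 = 10/3
  11 + 3/10 = 113/10
  16 + 10/113 = 1818/113
  1 + 113/1818 = 1931/1818

1931/1818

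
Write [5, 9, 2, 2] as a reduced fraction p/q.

240/47

Using pₖ = aₖpₖ₋₁ + pₖ₋₂ and qₖ = aₖqₖ₋₁ + qₖ₋₂:
  k=0: a=5, p=5, q=1
  k=1: a=9, p=46, q=9
  k=2: a=2, p=97, q=19
  k=3: a=2, p=240, q=47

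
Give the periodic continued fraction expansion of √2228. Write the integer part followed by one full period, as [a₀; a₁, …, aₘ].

a₀ = ⌊√2228⌋ = 47.
With m₀=0, d₀=1 and mₖ₊₁ = dₖaₖ − mₖ, dₖ₊₁ = (n − mₖ₊₁²)/dₖ, aₖ₊₁ = ⌊(a₀+mₖ₊₁)/dₖ₊₁⌋:
  k=1: m=47, d=19, a=4
  k=2: m=29, d=73, a=1
  k=3: m=44, d=4, a=22
  k=4: m=44, d=73, a=1
  k=5: m=29, d=19, a=4
  k=6: m=47, d=1, a=94
d=1 and a=2a₀=94 at k=6, so the next step gives (m, d) = (47, 19) again — its k=1 value — and the period has length 6.

[47; 4, 1, 22, 1, 4, 94]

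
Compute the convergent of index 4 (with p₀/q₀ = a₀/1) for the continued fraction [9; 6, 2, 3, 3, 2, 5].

1355/148

Using pₖ = aₖpₖ₋₁ + pₖ₋₂, qₖ = aₖqₖ₋₁ + qₖ₋₂ (with p₋₁=1, p₋₂=0, q₋₁=0, q₋₂=1):
  k=0: a=9, p=9, q=1
  k=1: a=6, p=55, q=6
  k=2: a=2, p=119, q=13
  k=3: a=3, p=412, q=45
  k=4: a=3, p=1355, q=148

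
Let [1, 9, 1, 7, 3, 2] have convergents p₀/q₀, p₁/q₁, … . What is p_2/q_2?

Using pₖ = aₖpₖ₋₁ + pₖ₋₂, qₖ = aₖqₖ₋₁ + qₖ₋₂ (with p₋₁=1, p₋₂=0, q₋₁=0, q₋₂=1):
  k=0: a=1, p=1, q=1
  k=1: a=9, p=10, q=9
  k=2: a=1, p=11, q=10

11/10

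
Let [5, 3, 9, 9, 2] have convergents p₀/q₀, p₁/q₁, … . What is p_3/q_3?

Using pₖ = aₖpₖ₋₁ + pₖ₋₂, qₖ = aₖqₖ₋₁ + qₖ₋₂ (with p₋₁=1, p₋₂=0, q₋₁=0, q₋₂=1):
  k=0: a=5, p=5, q=1
  k=1: a=3, p=16, q=3
  k=2: a=9, p=149, q=28
  k=3: a=9, p=1357, q=255

1357/255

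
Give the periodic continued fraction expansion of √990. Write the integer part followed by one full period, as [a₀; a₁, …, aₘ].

[31; 2, 6, 2, 62]

a₀ = ⌊√990⌋ = 31.
With m₀=0, d₀=1 and mₖ₊₁ = dₖaₖ − mₖ, dₖ₊₁ = (n − mₖ₊₁²)/dₖ, aₖ₊₁ = ⌊(a₀+mₖ₊₁)/dₖ₊₁⌋:
  k=1: m=31, d=29, a=2
  k=2: m=27, d=9, a=6
  k=3: m=27, d=29, a=2
  k=4: m=31, d=1, a=62
d=1 and a=2a₀=62 at k=4, so the next step gives (m, d) = (31, 29) again — its k=1 value — and the period has length 4.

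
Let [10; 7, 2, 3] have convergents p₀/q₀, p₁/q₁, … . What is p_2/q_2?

Using pₖ = aₖpₖ₋₁ + pₖ₋₂, qₖ = aₖqₖ₋₁ + qₖ₋₂ (with p₋₁=1, p₋₂=0, q₋₁=0, q₋₂=1):
  k=0: a=10, p=10, q=1
  k=1: a=7, p=71, q=7
  k=2: a=2, p=152, q=15

152/15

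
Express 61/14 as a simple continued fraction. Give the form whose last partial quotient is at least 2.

[4; 2, 1, 4]

61 = 4×14 + 5
14 = 2×5 + 4
5 = 1×4 + 1
4 = 4×1 + 0  (stop)
So 61/14 = [4; 2, 1, 4].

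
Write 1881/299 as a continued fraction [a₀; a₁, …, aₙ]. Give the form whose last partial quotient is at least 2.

[6; 3, 2, 3, 2, 5]

1881 = 6*299 + 87
299 = 3*87 + 38
87 = 2*38 + 11
38 = 3*11 + 5
11 = 2*5 + 1
5 = 5*1 + 0  (stop)
So 1881/299 = [6; 3, 2, 3, 2, 5].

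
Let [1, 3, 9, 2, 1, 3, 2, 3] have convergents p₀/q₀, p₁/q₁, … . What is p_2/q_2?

37/28

Using pₖ = aₖpₖ₋₁ + pₖ₋₂, qₖ = aₖqₖ₋₁ + qₖ₋₂ (with p₋₁=1, p₋₂=0, q₋₁=0, q₋₂=1):
  k=0: a=1, p=1, q=1
  k=1: a=3, p=4, q=3
  k=2: a=9, p=37, q=28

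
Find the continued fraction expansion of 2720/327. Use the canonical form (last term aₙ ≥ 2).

2720 = 8*327 + 104
327 = 3*104 + 15
104 = 6*15 + 14
15 = 1*14 + 1
14 = 14*1 + 0  (stop)
So 2720/327 = [8; 3, 6, 1, 14].

[8; 3, 6, 1, 14]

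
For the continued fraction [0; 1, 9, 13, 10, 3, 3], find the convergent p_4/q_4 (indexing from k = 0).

Using pₖ = aₖpₖ₋₁ + pₖ₋₂, qₖ = aₖqₖ₋₁ + qₖ₋₂ (with p₋₁=1, p₋₂=0, q₋₁=0, q₋₂=1):
  k=0: a=0, p=0, q=1
  k=1: a=1, p=1, q=1
  k=2: a=9, p=9, q=10
  k=3: a=13, p=118, q=131
  k=4: a=10, p=1189, q=1320

1189/1320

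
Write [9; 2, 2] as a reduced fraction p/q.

Fold from the inside: start with 2/1.
  2 + 1/2 = 5/2
  9 + 2/5 = 47/5

47/5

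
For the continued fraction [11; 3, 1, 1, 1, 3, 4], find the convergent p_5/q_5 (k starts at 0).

451/40

Using pₖ = aₖpₖ₋₁ + pₖ₋₂, qₖ = aₖqₖ₋₁ + qₖ₋₂ (with p₋₁=1, p₋₂=0, q₋₁=0, q₋₂=1):
  k=0: a=11, p=11, q=1
  k=1: a=3, p=34, q=3
  k=2: a=1, p=45, q=4
  k=3: a=1, p=79, q=7
  k=4: a=1, p=124, q=11
  k=5: a=3, p=451, q=40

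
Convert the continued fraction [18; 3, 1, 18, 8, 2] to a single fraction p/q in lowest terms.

Fold from the inside: start with 2/1.
  8 + 1/2 = 17/2
  18 + 2/17 = 308/17
  1 + 17/308 = 325/308
  3 + 308/325 = 1283/325
  18 + 325/1283 = 23419/1283

23419/1283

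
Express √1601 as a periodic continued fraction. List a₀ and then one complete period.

[40; 80]

a₀ = ⌊√1601⌋ = 40.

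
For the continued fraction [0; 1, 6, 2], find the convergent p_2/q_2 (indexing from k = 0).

Using pₖ = aₖpₖ₋₁ + pₖ₋₂, qₖ = aₖqₖ₋₁ + qₖ₋₂ (with p₋₁=1, p₋₂=0, q₋₁=0, q₋₂=1):
  k=0: a=0, p=0, q=1
  k=1: a=1, p=1, q=1
  k=2: a=6, p=6, q=7

6/7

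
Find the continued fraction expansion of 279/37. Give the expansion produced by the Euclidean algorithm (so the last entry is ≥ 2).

[7; 1, 1, 5, 1, 2]

279 = 7·37 + 20
37 = 1·20 + 17
20 = 1·17 + 3
17 = 5·3 + 2
3 = 1·2 + 1
2 = 2·1 + 0  (stop)
So 279/37 = [7; 1, 1, 5, 1, 2].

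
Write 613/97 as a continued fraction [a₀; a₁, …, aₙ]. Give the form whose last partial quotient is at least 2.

613 = 6×97 + 31
97 = 3×31 + 4
31 = 7×4 + 3
4 = 1×3 + 1
3 = 3×1 + 0  (stop)
So 613/97 = [6; 3, 7, 1, 3].

[6; 3, 7, 1, 3]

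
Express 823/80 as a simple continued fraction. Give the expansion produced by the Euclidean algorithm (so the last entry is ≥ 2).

[10; 3, 2, 11]

823 = 10×80 + 23
80 = 3×23 + 11
23 = 2×11 + 1
11 = 11×1 + 0  (stop)
So 823/80 = [10; 3, 2, 11].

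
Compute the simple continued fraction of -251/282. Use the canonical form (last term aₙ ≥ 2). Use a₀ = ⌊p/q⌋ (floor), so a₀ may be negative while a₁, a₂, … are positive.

-251 = -1×282 + 31
282 = 9×31 + 3
31 = 10×3 + 1
3 = 3×1 + 0  (stop)
So -251/282 = [-1; 9, 10, 3].

[-1; 9, 10, 3]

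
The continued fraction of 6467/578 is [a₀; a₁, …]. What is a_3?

6467 = 11·578 + 109   →  a_0 = 11
578 = 5·109 + 33   →  a_1 = 5
109 = 3·33 + 10   →  a_2 = 3
33 = 3·10 + 3   →  a_3 = 3

3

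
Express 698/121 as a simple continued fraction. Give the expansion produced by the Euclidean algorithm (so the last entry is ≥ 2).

[5; 1, 3, 3, 9]

698 = 5×121 + 93
121 = 1×93 + 28
93 = 3×28 + 9
28 = 3×9 + 1
9 = 9×1 + 0  (stop)
So 698/121 = [5; 1, 3, 3, 9].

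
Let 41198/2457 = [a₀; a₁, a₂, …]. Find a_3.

41198 = 16·2457 + 1886   →  a_0 = 16
2457 = 1·1886 + 571   →  a_1 = 1
1886 = 3·571 + 173   →  a_2 = 3
571 = 3·173 + 52   →  a_3 = 3

3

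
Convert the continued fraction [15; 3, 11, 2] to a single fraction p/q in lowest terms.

1088/71

Using pₖ = aₖpₖ₋₁ + pₖ₋₂ and qₖ = aₖqₖ₋₁ + qₖ₋₂:
  k=0: a=15, p=15, q=1
  k=1: a=3, p=46, q=3
  k=2: a=11, p=521, q=34
  k=3: a=2, p=1088, q=71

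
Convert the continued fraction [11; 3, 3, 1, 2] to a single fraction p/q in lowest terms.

Using pₖ = aₖpₖ₋₁ + pₖ₋₂ and qₖ = aₖqₖ₋₁ + qₖ₋₂:
  k=0: a=11, p=11, q=1
  k=1: a=3, p=34, q=3
  k=2: a=3, p=113, q=10
  k=3: a=1, p=147, q=13
  k=4: a=2, p=407, q=36

407/36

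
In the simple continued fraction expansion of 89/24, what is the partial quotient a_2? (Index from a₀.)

2

89 = 3·24 + 17   →  a_0 = 3
24 = 1·17 + 7   →  a_1 = 1
17 = 2·7 + 3   →  a_2 = 2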